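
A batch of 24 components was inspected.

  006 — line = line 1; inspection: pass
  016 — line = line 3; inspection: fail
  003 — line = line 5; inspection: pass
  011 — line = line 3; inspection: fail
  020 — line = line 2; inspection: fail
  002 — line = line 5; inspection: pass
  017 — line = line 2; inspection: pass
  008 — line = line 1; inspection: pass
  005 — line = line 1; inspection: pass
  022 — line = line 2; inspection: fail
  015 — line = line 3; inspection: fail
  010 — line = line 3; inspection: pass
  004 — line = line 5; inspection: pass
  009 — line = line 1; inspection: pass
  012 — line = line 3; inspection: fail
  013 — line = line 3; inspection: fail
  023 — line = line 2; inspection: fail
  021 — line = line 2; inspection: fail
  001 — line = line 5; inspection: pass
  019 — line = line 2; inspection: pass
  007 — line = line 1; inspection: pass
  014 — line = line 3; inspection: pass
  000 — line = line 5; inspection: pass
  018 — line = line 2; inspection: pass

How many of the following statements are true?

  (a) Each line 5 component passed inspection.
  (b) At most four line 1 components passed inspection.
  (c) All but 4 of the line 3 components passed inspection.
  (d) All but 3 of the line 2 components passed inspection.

(a) line 5: |A| = 5, |A ∩ B| = 5; needs A ⊆ B, i.e. every element of A is in B (|A ∖ B| = 0) — true.
(b) line 1: |A| = 5, |A ∩ B| = 5; needs |A ∩ B| ≤ 4 — false.
(c) line 3: |A| = 7, |A ∩ B| = 2; needs |A ∖ B| = 4 — false.
(d) line 2: |A| = 7, |A ∩ B| = 3; needs |A ∖ B| = 3 — false.

1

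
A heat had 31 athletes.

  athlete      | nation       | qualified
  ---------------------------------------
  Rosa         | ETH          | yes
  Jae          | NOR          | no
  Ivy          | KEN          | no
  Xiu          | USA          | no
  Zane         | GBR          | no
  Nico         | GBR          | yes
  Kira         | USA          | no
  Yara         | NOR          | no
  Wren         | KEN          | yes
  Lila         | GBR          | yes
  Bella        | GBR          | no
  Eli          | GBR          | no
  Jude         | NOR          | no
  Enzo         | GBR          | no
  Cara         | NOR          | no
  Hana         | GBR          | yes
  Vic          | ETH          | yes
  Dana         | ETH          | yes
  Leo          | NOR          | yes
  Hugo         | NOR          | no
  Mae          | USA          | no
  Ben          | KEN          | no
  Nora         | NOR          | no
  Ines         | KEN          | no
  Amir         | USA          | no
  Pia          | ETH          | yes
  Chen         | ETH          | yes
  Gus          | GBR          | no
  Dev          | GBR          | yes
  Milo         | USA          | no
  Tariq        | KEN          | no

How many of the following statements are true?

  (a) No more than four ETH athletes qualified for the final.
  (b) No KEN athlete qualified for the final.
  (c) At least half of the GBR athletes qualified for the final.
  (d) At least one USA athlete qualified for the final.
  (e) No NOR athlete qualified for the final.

(a) ETH: |A| = 5, |A ∩ B| = 5; needs |A ∩ B| ≤ 4 — false.
(b) KEN: |A| = 5, |A ∩ B| = 1; needs A ∩ B = ∅ (|A ∩ B| = 0) — false.
(c) GBR: |A| = 9, |A ∩ B| = 4; needs |A ∩ B| ≥ |A ∖ B| — false.
(d) USA: |A| = 5, |A ∩ B| = 0; needs A ∩ B ≠ ∅ (|A ∩ B| ≥ 1) — false.
(e) NOR: |A| = 7, |A ∩ B| = 1; needs A ∩ B = ∅ (|A ∩ B| = 0) — false.

0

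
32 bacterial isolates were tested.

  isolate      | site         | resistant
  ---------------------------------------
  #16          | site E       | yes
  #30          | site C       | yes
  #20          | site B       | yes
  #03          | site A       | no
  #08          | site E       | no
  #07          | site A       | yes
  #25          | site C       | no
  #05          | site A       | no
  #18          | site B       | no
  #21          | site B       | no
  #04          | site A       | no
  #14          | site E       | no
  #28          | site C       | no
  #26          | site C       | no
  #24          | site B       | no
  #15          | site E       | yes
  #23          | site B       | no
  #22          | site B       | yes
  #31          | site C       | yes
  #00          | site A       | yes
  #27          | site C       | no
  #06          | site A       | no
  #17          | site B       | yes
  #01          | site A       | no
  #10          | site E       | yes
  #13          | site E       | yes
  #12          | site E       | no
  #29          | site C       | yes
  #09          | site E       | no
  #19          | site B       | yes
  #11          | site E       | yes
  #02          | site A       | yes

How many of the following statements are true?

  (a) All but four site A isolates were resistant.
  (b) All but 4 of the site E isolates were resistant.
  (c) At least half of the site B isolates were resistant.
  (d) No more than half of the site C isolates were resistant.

(a) site A: |A| = 8, |A ∩ B| = 3; needs |A ∖ B| = 4 — false.
(b) site E: |A| = 9, |A ∩ B| = 5; needs |A ∖ B| = 4 — true.
(c) site B: |A| = 8, |A ∩ B| = 4; needs |A ∩ B| ≥ |A ∖ B| — true.
(d) site C: |A| = 7, |A ∩ B| = 3; needs |A ∩ B| ≤ |A ∖ B| — true.

3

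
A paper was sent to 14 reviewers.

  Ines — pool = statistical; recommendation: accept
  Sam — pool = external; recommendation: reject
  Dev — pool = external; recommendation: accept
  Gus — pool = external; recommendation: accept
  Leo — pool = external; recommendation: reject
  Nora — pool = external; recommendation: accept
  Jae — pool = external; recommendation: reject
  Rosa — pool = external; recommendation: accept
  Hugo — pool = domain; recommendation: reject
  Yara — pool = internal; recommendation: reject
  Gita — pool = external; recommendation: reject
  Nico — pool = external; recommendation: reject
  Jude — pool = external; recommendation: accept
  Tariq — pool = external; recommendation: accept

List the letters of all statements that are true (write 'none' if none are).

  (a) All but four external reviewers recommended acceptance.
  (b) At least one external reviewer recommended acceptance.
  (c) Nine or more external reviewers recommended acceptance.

(b)

|A| = 11, |A ∩ B| = 6, |A ∖ B| = 5.
(a) |A ∖ B| = 4: fails.
(b) A ∩ B ≠ ∅ (|A ∩ B| ≥ 1): holds.
(c) |A ∩ B| ≥ 9: fails.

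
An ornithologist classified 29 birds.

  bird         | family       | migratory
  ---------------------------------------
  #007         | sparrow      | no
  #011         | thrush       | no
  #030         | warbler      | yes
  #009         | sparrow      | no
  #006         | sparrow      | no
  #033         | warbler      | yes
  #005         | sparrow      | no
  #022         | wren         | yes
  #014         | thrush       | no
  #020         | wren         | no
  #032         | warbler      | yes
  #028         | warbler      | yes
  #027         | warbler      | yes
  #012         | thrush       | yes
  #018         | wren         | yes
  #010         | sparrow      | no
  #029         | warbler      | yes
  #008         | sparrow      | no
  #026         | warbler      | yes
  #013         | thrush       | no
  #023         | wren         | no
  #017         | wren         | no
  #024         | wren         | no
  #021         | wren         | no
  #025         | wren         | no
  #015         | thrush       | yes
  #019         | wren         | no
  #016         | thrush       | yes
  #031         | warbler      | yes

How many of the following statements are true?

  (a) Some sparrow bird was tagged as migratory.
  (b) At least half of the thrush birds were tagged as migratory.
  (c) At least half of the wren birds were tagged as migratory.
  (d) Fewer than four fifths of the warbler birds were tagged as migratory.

(a) sparrow: |A| = 6, |A ∩ B| = 0; needs A ∩ B ≠ ∅ (|A ∩ B| ≥ 1) — false.
(b) thrush: |A| = 6, |A ∩ B| = 3; needs |A ∩ B| ≥ |A ∖ B| — true.
(c) wren: |A| = 9, |A ∩ B| = 2; needs |A ∩ B| ≥ |A ∖ B| — false.
(d) warbler: |A| = 8, |A ∩ B| = 8; needs |A ∩ B| / |A| < 4/5 — false.

1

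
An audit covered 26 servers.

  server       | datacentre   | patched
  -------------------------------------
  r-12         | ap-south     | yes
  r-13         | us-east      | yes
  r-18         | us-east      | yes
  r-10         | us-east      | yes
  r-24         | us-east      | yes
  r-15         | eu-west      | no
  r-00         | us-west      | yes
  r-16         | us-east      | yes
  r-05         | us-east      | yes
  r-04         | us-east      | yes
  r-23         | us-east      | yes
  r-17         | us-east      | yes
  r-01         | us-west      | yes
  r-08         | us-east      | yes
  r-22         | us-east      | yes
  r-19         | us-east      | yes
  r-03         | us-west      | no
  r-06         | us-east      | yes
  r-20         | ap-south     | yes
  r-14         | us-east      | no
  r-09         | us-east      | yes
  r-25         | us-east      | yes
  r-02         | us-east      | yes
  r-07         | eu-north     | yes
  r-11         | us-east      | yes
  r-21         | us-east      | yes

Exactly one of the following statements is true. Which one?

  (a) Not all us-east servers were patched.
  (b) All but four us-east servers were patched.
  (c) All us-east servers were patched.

(a)

|A| = 19, |A ∩ B| = 18, |A ∖ B| = 1.
(a) requires A ⊄ B (|A ∖ B| ≥ 1): true.
(b) requires |A ∖ B| = 4: false.
(c) requires A ⊆ B, i.e. every element of A is in B (|A ∖ B| = 0): false.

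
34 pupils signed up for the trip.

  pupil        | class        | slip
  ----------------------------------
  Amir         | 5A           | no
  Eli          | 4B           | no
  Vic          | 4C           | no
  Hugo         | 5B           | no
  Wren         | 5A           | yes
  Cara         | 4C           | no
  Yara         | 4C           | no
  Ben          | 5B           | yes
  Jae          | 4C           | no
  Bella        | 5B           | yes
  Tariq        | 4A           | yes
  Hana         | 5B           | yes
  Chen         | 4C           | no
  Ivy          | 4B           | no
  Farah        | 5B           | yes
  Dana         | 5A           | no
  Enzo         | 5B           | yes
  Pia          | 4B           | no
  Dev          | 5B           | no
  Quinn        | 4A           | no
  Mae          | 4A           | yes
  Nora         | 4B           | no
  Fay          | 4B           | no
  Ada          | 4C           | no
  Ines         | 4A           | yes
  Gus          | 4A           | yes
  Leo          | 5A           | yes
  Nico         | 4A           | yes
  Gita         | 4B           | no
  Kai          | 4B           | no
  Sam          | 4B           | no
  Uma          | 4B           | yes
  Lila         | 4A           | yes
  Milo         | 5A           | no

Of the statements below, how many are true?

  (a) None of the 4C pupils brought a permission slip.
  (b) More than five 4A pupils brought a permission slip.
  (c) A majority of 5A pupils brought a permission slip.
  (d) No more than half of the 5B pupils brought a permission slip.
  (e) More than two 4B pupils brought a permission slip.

(a) 4C: |A| = 6, |A ∩ B| = 0; needs A ∩ B = ∅ (|A ∩ B| = 0) — true.
(b) 4A: |A| = 7, |A ∩ B| = 6; needs |A ∩ B| > 5 — true.
(c) 5A: |A| = 5, |A ∩ B| = 2; needs |A ∩ B| > |A ∖ B| — false.
(d) 5B: |A| = 7, |A ∩ B| = 5; needs |A ∩ B| ≤ |A ∖ B| — false.
(e) 4B: |A| = 9, |A ∩ B| = 1; needs |A ∩ B| > 2 — false.

2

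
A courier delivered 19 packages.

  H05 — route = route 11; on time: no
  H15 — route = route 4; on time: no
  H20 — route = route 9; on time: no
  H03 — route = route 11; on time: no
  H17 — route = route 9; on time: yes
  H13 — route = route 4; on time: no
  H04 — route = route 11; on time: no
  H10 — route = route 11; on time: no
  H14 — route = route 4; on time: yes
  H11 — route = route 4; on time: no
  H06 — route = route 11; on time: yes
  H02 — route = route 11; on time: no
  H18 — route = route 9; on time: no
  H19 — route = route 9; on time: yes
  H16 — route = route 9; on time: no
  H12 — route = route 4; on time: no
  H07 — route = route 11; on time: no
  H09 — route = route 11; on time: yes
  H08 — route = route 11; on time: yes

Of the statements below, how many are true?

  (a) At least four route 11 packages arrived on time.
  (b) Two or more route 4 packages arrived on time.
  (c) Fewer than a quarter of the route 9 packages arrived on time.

0

(a) route 11: |A| = 9, |A ∩ B| = 3; needs |A ∩ B| ≥ 4 — false.
(b) route 4: |A| = 5, |A ∩ B| = 1; needs |A ∩ B| ≥ 2 — false.
(c) route 9: |A| = 5, |A ∩ B| = 2; needs |A ∩ B| / |A| < 1/4 — false.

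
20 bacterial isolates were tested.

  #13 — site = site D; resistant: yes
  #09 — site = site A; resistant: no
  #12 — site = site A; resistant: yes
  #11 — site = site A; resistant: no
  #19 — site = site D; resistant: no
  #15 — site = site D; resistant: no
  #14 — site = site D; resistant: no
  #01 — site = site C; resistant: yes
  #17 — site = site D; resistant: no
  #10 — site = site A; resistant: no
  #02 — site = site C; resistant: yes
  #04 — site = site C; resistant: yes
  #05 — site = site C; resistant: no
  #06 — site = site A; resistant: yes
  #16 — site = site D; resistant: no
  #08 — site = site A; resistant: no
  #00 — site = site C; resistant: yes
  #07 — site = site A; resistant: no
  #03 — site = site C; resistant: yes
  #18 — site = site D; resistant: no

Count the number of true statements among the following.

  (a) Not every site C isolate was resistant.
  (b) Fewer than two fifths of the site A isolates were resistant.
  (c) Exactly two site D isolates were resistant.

2

(a) site C: |A| = 6, |A ∩ B| = 5; needs A ⊄ B (|A ∖ B| ≥ 1) — true.
(b) site A: |A| = 7, |A ∩ B| = 2; needs |A ∩ B| / |A| < 2/5 — true.
(c) site D: |A| = 7, |A ∩ B| = 1; needs |A ∩ B| = 2 — false.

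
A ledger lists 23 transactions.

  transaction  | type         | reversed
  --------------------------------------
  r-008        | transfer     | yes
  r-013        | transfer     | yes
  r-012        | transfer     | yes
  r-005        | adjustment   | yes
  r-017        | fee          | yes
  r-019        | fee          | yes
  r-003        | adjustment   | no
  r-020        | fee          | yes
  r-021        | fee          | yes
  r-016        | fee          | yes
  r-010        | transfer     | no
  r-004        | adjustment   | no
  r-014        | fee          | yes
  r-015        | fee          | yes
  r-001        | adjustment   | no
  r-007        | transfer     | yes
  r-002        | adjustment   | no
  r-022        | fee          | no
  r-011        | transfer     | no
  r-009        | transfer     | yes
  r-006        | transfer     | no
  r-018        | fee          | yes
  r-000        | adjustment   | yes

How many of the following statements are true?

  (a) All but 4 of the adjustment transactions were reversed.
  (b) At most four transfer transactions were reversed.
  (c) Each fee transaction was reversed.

(a) adjustment: |A| = 6, |A ∩ B| = 2; needs |A ∖ B| = 4 — true.
(b) transfer: |A| = 8, |A ∩ B| = 5; needs |A ∩ B| ≤ 4 — false.
(c) fee: |A| = 9, |A ∩ B| = 8; needs A ⊆ B, i.e. every element of A is in B (|A ∖ B| = 0) — false.

1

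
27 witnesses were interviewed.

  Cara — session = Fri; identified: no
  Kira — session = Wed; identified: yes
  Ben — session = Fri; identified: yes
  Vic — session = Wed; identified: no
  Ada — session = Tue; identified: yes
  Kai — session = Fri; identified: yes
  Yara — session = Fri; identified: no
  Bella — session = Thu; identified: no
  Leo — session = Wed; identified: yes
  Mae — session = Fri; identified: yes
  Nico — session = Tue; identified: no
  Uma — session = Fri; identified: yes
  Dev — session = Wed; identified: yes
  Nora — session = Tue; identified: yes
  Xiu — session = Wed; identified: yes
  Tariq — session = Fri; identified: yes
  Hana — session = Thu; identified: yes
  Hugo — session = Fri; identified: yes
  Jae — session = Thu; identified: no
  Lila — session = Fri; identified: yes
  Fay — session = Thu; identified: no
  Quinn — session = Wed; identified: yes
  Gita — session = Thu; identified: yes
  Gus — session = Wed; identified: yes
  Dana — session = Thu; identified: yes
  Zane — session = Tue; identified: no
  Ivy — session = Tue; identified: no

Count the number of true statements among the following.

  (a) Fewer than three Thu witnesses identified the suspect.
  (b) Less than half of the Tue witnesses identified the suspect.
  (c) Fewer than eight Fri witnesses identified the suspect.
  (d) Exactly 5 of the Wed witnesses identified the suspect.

2

(a) Thu: |A| = 6, |A ∩ B| = 3; needs |A ∩ B| < 3 — false.
(b) Tue: |A| = 5, |A ∩ B| = 2; needs |A ∩ B| < |A ∖ B| — true.
(c) Fri: |A| = 9, |A ∩ B| = 7; needs |A ∩ B| < 8 — true.
(d) Wed: |A| = 7, |A ∩ B| = 6; needs |A ∩ B| = 5 — false.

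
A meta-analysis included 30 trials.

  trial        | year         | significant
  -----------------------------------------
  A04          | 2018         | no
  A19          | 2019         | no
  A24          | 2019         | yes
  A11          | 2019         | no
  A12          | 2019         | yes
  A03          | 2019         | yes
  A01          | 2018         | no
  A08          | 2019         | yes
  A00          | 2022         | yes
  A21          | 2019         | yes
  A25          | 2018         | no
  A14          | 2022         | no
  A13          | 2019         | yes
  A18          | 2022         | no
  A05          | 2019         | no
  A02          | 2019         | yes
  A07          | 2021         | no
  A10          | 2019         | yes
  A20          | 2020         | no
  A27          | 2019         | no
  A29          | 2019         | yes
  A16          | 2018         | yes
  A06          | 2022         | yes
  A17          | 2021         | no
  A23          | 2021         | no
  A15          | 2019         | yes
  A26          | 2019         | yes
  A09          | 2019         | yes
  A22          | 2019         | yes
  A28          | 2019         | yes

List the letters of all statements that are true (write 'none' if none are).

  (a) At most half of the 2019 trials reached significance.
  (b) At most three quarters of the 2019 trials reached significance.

|A| = 18, |A ∩ B| = 14, |A ∖ B| = 4.
(a) |A ∩ B| ≤ |A ∖ B|: fails.
(b) |A ∩ B| / |A| ≤ 3/4: fails.

none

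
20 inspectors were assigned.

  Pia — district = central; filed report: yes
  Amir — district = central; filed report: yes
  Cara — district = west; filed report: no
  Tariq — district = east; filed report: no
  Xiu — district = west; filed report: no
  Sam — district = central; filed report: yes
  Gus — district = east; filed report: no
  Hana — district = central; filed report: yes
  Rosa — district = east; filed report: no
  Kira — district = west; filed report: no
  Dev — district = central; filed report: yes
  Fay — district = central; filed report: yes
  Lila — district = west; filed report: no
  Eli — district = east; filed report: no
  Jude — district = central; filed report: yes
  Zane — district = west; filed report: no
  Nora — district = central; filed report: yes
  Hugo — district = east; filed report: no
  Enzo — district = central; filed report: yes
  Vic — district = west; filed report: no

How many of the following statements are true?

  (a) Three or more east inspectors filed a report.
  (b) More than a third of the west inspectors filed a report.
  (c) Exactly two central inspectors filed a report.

(a) east: |A| = 5, |A ∩ B| = 0; needs |A ∩ B| ≥ 3 — false.
(b) west: |A| = 6, |A ∩ B| = 0; needs |A ∩ B| / |A| > 1/3 — false.
(c) central: |A| = 9, |A ∩ B| = 9; needs |A ∩ B| = 2 — false.

0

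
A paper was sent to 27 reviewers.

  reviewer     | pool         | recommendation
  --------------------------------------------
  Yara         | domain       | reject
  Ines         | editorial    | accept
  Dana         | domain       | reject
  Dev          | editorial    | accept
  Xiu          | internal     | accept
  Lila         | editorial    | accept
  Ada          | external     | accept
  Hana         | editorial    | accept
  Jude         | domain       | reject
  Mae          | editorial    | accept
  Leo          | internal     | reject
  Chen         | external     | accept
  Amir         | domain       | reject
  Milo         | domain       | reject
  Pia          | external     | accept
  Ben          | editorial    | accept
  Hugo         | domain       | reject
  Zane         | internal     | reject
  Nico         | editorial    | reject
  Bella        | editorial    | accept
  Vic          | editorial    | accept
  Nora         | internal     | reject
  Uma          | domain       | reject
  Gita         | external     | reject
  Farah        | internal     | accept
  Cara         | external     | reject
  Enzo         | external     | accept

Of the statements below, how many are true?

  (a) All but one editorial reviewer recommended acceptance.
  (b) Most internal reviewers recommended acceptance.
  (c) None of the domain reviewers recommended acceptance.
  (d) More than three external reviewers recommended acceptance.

3

(a) editorial: |A| = 9, |A ∩ B| = 8; needs |A ∖ B| = 1 — true.
(b) internal: |A| = 5, |A ∩ B| = 2; needs |A ∩ B| > |A ∖ B| — false.
(c) domain: |A| = 7, |A ∩ B| = 0; needs A ∩ B = ∅ (|A ∩ B| = 0) — true.
(d) external: |A| = 6, |A ∩ B| = 4; needs |A ∩ B| > 3 — true.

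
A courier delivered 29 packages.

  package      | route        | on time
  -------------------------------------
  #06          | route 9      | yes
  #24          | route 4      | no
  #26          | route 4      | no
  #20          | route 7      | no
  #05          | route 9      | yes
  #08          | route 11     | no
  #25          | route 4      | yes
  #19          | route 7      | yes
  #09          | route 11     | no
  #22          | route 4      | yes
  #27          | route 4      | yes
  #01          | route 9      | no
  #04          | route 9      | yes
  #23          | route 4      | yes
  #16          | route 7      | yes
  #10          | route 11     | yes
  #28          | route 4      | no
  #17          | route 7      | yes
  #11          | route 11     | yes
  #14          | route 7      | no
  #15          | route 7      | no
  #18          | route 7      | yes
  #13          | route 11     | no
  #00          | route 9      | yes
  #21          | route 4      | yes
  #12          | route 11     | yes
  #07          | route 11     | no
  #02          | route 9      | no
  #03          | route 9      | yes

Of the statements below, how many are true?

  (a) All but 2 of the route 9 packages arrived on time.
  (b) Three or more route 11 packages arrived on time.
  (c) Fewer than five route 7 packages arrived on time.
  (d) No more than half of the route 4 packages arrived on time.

(a) route 9: |A| = 7, |A ∩ B| = 5; needs |A ∖ B| = 2 — true.
(b) route 11: |A| = 7, |A ∩ B| = 3; needs |A ∩ B| ≥ 3 — true.
(c) route 7: |A| = 7, |A ∩ B| = 4; needs |A ∩ B| < 5 — true.
(d) route 4: |A| = 8, |A ∩ B| = 5; needs |A ∩ B| ≤ |A ∖ B| — false.

3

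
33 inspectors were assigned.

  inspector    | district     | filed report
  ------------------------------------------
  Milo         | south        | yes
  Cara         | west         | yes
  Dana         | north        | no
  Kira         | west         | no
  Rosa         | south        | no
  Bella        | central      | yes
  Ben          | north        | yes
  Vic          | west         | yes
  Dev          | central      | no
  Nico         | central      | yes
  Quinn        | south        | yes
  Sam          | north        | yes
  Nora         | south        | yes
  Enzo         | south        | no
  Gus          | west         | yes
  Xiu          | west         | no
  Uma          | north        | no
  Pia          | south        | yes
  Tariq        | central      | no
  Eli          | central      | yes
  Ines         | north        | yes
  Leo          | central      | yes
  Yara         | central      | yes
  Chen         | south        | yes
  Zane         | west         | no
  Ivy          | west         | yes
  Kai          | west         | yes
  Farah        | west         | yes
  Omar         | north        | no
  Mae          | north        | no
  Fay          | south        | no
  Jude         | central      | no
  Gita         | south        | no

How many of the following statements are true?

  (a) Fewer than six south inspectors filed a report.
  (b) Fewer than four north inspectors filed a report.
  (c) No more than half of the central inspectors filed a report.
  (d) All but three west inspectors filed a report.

(a) south: |A| = 9, |A ∩ B| = 5; needs |A ∩ B| < 6 — true.
(b) north: |A| = 7, |A ∩ B| = 3; needs |A ∩ B| < 4 — true.
(c) central: |A| = 8, |A ∩ B| = 5; needs |A ∩ B| ≤ |A ∖ B| — false.
(d) west: |A| = 9, |A ∩ B| = 6; needs |A ∖ B| = 3 — true.

3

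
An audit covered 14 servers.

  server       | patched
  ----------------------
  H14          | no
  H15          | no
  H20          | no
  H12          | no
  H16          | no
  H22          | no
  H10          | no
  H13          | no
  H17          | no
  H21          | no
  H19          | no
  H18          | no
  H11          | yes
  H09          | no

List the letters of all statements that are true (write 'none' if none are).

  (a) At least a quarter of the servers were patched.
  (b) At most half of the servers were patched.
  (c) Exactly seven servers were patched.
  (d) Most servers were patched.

|A| = 14, |A ∩ B| = 1, |A ∖ B| = 13.
(a) |A ∩ B| / |A| ≥ 1/4: fails.
(b) |A ∩ B| ≤ |A ∖ B|: holds.
(c) |A ∩ B| = 7: fails.
(d) |A ∩ B| > |A ∖ B|: fails.

(b)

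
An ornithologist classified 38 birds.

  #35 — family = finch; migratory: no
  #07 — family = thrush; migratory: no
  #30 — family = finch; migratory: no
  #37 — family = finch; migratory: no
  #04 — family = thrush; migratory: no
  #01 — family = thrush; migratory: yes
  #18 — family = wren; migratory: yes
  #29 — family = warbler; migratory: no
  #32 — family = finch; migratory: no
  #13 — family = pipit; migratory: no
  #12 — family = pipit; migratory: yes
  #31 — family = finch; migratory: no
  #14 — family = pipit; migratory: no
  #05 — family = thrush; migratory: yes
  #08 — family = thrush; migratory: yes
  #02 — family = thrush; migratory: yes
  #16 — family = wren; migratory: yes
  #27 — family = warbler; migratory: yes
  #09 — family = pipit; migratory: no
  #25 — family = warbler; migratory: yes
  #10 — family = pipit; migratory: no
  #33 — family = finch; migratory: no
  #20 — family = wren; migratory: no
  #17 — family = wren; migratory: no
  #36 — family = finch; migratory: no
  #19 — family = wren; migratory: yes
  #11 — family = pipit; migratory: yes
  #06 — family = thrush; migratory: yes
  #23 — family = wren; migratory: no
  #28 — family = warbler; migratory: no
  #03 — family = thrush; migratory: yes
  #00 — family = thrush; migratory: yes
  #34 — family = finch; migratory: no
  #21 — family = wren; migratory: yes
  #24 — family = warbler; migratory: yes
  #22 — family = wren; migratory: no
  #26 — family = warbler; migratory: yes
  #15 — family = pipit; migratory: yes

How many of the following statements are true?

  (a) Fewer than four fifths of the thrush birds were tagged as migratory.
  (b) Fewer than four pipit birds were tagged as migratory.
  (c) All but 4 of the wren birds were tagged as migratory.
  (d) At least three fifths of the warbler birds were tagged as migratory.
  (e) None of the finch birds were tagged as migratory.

5

(a) thrush: |A| = 9, |A ∩ B| = 7; needs |A ∩ B| / |A| < 4/5 — true.
(b) pipit: |A| = 7, |A ∩ B| = 3; needs |A ∩ B| < 4 — true.
(c) wren: |A| = 8, |A ∩ B| = 4; needs |A ∖ B| = 4 — true.
(d) warbler: |A| = 6, |A ∩ B| = 4; needs |A ∩ B| / |A| ≥ 3/5 — true.
(e) finch: |A| = 8, |A ∩ B| = 0; needs A ∩ B = ∅ (|A ∩ B| = 0) — true.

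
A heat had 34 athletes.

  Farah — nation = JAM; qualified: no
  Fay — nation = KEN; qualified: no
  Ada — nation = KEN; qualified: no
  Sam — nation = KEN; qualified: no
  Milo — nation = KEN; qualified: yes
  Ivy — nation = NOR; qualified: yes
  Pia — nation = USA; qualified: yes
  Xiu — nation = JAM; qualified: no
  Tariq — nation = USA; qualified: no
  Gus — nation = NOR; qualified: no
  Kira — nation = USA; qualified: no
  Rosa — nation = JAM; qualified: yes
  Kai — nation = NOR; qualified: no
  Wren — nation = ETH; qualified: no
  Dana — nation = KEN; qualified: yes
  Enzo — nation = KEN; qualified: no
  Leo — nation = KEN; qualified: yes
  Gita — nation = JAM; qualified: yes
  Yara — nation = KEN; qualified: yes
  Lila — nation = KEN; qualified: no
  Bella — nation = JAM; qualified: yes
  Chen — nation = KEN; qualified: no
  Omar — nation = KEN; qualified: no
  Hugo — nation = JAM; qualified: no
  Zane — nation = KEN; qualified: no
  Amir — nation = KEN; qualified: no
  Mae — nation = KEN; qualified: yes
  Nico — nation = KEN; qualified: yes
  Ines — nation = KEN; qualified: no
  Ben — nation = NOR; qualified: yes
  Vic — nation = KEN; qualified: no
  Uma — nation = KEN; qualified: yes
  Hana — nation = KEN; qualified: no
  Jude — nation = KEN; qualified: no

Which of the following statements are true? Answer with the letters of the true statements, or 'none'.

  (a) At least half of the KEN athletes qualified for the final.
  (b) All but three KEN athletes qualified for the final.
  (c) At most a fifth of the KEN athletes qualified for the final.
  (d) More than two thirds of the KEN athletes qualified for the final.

none

|A| = 20, |A ∩ B| = 7, |A ∖ B| = 13.
(a) |A ∩ B| ≥ |A ∖ B|: fails.
(b) |A ∖ B| = 3: fails.
(c) |A ∩ B| / |A| ≤ 1/5: fails.
(d) |A ∩ B| / |A| > 2/3: fails.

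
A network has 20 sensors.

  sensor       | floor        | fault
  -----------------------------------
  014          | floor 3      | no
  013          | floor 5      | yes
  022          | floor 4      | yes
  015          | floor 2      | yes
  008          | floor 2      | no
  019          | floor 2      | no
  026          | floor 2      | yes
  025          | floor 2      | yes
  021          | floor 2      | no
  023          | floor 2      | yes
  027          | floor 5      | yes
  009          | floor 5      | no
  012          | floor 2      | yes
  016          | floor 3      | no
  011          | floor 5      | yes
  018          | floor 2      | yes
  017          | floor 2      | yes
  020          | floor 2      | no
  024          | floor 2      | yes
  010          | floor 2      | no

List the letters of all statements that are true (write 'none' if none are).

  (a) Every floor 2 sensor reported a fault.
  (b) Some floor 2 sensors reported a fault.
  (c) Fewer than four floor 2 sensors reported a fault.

(b)

|A| = 13, |A ∩ B| = 8, |A ∖ B| = 5.
(a) A ⊆ B, i.e. every element of A is in B (|A ∖ B| = 0): fails.
(b) A ∩ B ≠ ∅ (|A ∩ B| ≥ 1): holds.
(c) |A ∩ B| < 4: fails.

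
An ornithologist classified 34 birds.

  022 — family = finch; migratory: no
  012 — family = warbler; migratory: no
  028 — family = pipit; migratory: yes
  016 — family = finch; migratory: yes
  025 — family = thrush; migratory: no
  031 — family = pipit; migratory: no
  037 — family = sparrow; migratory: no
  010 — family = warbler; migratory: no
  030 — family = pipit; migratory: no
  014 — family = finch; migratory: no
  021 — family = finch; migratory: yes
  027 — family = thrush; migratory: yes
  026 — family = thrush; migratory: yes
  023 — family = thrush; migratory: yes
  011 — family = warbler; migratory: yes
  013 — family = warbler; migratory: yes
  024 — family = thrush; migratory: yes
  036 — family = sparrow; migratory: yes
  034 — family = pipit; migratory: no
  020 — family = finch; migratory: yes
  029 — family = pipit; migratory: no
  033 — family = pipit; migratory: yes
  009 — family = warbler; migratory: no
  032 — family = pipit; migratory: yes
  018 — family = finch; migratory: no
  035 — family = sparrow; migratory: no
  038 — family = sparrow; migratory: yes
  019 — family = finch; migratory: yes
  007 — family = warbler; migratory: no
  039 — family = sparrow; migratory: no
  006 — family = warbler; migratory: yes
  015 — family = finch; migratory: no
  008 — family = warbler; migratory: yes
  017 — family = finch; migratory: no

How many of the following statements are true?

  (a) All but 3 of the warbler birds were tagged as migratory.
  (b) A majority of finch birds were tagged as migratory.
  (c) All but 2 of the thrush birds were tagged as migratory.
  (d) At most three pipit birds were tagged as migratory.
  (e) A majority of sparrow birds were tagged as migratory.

1

(a) warbler: |A| = 8, |A ∩ B| = 4; needs |A ∖ B| = 3 — false.
(b) finch: |A| = 9, |A ∩ B| = 4; needs |A ∩ B| > |A ∖ B| — false.
(c) thrush: |A| = 5, |A ∩ B| = 4; needs |A ∖ B| = 2 — false.
(d) pipit: |A| = 7, |A ∩ B| = 3; needs |A ∩ B| ≤ 3 — true.
(e) sparrow: |A| = 5, |A ∩ B| = 2; needs |A ∩ B| > |A ∖ B| — false.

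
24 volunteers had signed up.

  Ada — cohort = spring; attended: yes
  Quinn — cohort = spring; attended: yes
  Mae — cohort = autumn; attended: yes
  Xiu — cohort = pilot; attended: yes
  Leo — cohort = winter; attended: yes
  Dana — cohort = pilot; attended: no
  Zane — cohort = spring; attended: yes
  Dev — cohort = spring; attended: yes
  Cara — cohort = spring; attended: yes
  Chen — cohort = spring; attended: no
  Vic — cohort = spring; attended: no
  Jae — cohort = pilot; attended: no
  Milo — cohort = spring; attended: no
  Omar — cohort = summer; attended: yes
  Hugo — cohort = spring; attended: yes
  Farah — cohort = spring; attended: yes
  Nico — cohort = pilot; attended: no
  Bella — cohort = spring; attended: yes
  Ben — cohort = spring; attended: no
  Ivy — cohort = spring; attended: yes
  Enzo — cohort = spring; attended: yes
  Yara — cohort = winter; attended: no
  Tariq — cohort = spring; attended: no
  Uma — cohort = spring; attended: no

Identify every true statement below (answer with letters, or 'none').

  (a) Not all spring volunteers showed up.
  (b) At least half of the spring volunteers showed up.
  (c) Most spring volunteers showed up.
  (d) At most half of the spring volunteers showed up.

(a), (b), (c)

|A| = 16, |A ∩ B| = 10, |A ∖ B| = 6.
(a) A ⊄ B (|A ∖ B| ≥ 1): holds.
(b) |A ∩ B| ≥ |A ∖ B|: holds.
(c) |A ∩ B| > |A ∖ B|: holds.
(d) |A ∩ B| ≤ |A ∖ B|: fails.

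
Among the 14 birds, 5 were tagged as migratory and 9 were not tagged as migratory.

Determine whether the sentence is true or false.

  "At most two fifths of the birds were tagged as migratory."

Truth condition: |A ∩ B| / |A| ≤ 2/5.
|A| = 14, |A ∩ B| = 5, |A ∖ B| = 9.
|A ∩ B|/|A| = 5/14, so the statement is true.

True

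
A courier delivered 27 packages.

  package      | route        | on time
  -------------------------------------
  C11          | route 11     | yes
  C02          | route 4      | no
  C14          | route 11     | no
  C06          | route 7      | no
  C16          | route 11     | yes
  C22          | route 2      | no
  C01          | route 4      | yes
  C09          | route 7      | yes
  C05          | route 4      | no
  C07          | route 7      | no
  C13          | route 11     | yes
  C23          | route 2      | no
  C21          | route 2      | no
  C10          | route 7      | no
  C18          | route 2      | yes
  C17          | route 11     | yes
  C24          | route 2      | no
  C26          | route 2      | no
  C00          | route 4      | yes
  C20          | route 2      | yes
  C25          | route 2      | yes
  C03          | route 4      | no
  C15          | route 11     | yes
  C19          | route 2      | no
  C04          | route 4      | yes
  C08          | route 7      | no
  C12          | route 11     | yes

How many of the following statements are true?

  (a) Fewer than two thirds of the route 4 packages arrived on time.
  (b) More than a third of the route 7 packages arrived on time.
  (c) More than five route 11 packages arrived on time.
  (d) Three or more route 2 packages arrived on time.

(a) route 4: |A| = 6, |A ∩ B| = 3; needs |A ∩ B| / |A| < 2/3 — true.
(b) route 7: |A| = 5, |A ∩ B| = 1; needs |A ∩ B| / |A| > 1/3 — false.
(c) route 11: |A| = 7, |A ∩ B| = 6; needs |A ∩ B| > 5 — true.
(d) route 2: |A| = 9, |A ∩ B| = 3; needs |A ∩ B| ≥ 3 — true.

3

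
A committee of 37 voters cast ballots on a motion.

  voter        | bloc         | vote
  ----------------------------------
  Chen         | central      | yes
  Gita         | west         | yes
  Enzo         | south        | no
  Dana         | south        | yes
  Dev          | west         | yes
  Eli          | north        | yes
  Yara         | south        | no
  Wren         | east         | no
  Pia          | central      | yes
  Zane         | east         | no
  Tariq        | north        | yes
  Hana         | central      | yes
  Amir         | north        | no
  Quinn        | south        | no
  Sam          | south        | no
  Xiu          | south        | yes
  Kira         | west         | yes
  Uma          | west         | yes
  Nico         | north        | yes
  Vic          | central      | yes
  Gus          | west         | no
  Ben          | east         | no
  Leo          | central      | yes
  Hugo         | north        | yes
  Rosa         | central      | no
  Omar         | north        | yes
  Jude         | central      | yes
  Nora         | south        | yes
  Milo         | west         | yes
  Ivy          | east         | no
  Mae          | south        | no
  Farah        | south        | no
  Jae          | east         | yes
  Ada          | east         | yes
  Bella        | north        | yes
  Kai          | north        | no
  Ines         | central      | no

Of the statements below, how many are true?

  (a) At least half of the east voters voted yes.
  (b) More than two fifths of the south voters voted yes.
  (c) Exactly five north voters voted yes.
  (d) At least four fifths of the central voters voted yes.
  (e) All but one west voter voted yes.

1

(a) east: |A| = 6, |A ∩ B| = 2; needs |A ∩ B| ≥ |A ∖ B| — false.
(b) south: |A| = 9, |A ∩ B| = 3; needs |A ∩ B| / |A| > 2/5 — false.
(c) north: |A| = 8, |A ∩ B| = 6; needs |A ∩ B| = 5 — false.
(d) central: |A| = 8, |A ∩ B| = 6; needs |A ∩ B| / |A| ≥ 4/5 — false.
(e) west: |A| = 6, |A ∩ B| = 5; needs |A ∖ B| = 1 — true.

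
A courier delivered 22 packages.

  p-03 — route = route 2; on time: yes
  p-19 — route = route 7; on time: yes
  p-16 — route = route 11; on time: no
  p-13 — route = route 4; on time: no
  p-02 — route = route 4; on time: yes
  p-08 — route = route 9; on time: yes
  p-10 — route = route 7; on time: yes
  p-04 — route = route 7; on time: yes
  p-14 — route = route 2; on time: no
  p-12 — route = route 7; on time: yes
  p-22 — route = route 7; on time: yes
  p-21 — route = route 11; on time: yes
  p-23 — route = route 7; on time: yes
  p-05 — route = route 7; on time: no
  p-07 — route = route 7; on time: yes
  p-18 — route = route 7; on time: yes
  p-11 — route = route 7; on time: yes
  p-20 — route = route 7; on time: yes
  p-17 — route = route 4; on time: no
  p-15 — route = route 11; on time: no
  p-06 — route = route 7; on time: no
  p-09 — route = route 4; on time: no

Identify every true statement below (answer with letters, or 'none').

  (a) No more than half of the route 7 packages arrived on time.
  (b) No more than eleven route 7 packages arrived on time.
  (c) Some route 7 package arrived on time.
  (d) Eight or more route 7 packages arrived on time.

(b), (c), (d)

|A| = 12, |A ∩ B| = 10, |A ∖ B| = 2.
(a) |A ∩ B| ≤ |A ∖ B|: fails.
(b) |A ∩ B| ≤ 11: holds.
(c) A ∩ B ≠ ∅ (|A ∩ B| ≥ 1): holds.
(d) |A ∩ B| ≥ 8: holds.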